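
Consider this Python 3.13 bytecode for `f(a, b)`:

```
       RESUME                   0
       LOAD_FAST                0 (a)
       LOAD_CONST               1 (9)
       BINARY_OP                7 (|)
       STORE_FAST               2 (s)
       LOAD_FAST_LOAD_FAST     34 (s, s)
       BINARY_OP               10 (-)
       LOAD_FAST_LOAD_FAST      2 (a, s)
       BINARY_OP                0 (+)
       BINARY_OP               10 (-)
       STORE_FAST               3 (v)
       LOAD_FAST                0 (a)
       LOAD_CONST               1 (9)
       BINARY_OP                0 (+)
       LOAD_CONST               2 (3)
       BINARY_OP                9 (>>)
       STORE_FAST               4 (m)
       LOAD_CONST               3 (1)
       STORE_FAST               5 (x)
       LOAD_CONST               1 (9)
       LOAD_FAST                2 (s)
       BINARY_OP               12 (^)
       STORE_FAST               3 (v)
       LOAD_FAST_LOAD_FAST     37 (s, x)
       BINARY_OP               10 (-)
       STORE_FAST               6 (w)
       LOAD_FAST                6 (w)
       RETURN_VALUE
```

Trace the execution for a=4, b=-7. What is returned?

LOAD_FAST a → push 4. Stack: [4]
LOAD_CONST → push 9. Stack: [4, 9]
BINARY_OP | → 4 | 9 = 13. Stack: [13]
STORE_FAST s → s=13. Stack: []
LOAD_FAST_LOAD_FAST s,s → push 13,13. Stack: [13, 13]
BINARY_OP - → 13 - 13 = 0. Stack: [0]
LOAD_FAST_LOAD_FAST a,s → push 4,13. Stack: [0, 4, 13]
BINARY_OP + → 4 + 13 = 17. Stack: [0, 17]
BINARY_OP - → 0 - 17 = -17. Stack: [-17]
STORE_FAST v → v=-17. Stack: []
LOAD_FAST a → push 4. Stack: [4]
LOAD_CONST → push 9. Stack: [4, 9]
BINARY_OP + → 4 + 9 = 13. Stack: [13]
LOAD_CONST → push 3. Stack: [13, 3]
BINARY_OP >> → 13 >> 3 = 1. Stack: [1]
STORE_FAST m → m=1. Stack: []
LOAD_CONST → push 1. Stack: [1]
STORE_FAST x → x=1. Stack: []
LOAD_CONST → push 9. Stack: [9]
LOAD_FAST s → push 13. Stack: [9, 13]
BINARY_OP ^ → 9 ^ 13 = 4. Stack: [4]
STORE_FAST v → v=4. Stack: []
LOAD_FAST_LOAD_FAST s,x → push 13,1. Stack: [13, 1]
BINARY_OP - → 13 - 1 = 12. Stack: [12]
STORE_FAST w → w=12. Stack: []
LOAD_FAST w → push 12. Stack: [12]
RETURN_VALUE → return 12.

12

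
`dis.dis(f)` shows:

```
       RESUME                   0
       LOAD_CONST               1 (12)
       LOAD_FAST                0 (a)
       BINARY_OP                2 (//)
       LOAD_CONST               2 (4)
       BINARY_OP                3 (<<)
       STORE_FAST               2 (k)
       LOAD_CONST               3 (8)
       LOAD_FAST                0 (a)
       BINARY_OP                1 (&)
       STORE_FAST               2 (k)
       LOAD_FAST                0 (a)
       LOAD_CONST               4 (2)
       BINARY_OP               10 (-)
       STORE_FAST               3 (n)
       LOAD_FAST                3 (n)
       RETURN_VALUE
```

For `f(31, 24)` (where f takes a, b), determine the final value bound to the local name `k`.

8

LOAD_CONST → push 12. Stack: [12]
LOAD_FAST a → push 31. Stack: [12, 31]
BINARY_OP // → 12 // 31 = 0. Stack: [0]
LOAD_CONST → push 4. Stack: [0, 4]
BINARY_OP << → 0 << 4 = 0. Stack: [0]
STORE_FAST k → k=0. Stack: []
LOAD_CONST → push 8. Stack: [8]
LOAD_FAST a → push 31. Stack: [8, 31]
BINARY_OP & → 8 & 31 = 8. Stack: [8]
STORE_FAST k → k=8. Stack: []
LOAD_FAST a → push 31. Stack: [31]
LOAD_CONST → push 2. Stack: [31, 2]
BINARY_OP - → 31 - 2 = 29. Stack: [29]
STORE_FAST n → n=29. Stack: []
LOAD_FAST n → push 29. Stack: [29]
RETURN_VALUE → return 29.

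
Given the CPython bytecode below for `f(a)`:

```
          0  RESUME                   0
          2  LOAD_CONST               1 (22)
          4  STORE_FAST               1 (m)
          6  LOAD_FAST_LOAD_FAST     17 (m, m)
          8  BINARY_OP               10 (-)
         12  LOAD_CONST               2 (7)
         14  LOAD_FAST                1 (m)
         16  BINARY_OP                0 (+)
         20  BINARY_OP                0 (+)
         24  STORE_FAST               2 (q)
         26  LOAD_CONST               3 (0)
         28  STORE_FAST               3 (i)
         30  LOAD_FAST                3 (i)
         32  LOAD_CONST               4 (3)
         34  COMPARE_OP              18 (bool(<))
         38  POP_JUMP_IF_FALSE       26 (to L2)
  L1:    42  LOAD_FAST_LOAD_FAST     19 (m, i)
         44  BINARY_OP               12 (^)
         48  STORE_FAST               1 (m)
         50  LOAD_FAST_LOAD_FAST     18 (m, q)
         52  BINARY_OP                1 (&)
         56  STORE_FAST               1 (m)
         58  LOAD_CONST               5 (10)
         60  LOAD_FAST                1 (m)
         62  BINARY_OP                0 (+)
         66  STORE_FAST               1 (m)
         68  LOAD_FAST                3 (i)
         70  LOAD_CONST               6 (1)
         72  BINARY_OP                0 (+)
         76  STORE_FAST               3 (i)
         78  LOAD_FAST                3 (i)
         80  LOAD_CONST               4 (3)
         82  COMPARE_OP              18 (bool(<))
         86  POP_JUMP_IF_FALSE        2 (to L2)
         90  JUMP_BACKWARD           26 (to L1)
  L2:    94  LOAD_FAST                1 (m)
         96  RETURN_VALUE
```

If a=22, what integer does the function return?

LOAD_CONST → push 22
STORE_FAST m → m=22
LOAD_FAST_LOAD_FAST m,m → push 22,22
BINARY_OP - → 22 - 22 = 0
LOAD_CONST → push 7
LOAD_FAST m → push 22
BINARY_OP + → 7 + 22 = 29
BINARY_OP + → 0 + 29 = 29
STORE_FAST q → q=29
LOAD_CONST → push 0
STORE_FAST i → i=0
LOAD_FAST i → push 0
LOAD_CONST → push 3
COMPARE_OP bool(<) → 0 vs 3 = True
POP_JUMP_IF_FALSE → pop True; no jump
LOAD_FAST_LOAD_FAST m,i → push 22,0
BINARY_OP ^ → 22 ^ 0 = 22
STORE_FAST m → m=22
LOAD_FAST_LOAD_FAST m,q → push 22,29
BINARY_OP & → 22 & 29 = 20
STORE_FAST m → m=20
LOAD_CONST → push 10
LOAD_FAST m → push 20
BINARY_OP + → 10 + 20 = 30
STORE_FAST m → m=30
LOAD_FAST i → push 0
LOAD_CONST → push 1
BINARY_OP + → 0 + 1 = 1
STORE_FAST i → i=1
LOAD_FAST i → push 1
LOAD_CONST → push 3
COMPARE_OP bool(<) → 1 vs 3 = True
POP_JUMP_IF_FALSE → pop True; no jump
LOAD_FAST_LOAD_FAST m,i → push 30,1
BINARY_OP ^ → 30 ^ 1 = 31
STORE_FAST m → m=31
LOAD_FAST_LOAD_FAST m,q → push 31,29
BINARY_OP & → 31 & 29 = 29
STORE_FAST m → m=29
LOAD_CONST → push 10
LOAD_FAST m → push 29
BINARY_OP + → 10 + 29 = 39
STORE_FAST m → m=39
LOAD_FAST i → push 1
LOAD_CONST → push 1
BINARY_OP + → 1 + 1 = 2
STORE_FAST i → i=2
LOAD_FAST i → push 2
LOAD_CONST → push 3
COMPARE_OP bool(<) → 2 vs 3 = True
POP_JUMP_IF_FALSE → pop True; no jump
LOAD_FAST_LOAD_FAST m,i → push 39,2
BINARY_OP ^ → 39 ^ 2 = 37
STORE_FAST m → m=37
LOAD_FAST_LOAD_FAST m,q → push 37,29
BINARY_OP & → 37 & 29 = 5
STORE_FAST m → m=5
LOAD_CONST → push 10
LOAD_FAST m → push 5
BINARY_OP + → 10 + 5 = 15
STORE_FAST m → m=15
LOAD_FAST i → push 2
LOAD_CONST → push 1
BINARY_OP + → 2 + 1 = 3
STORE_FAST i → i=3
LOAD_FAST i → push 3
LOAD_CONST → push 3
COMPARE_OP bool(<) → 3 vs 3 = False
POP_JUMP_IF_FALSE → pop False; jump
LOAD_FAST m → push 15
RETURN_VALUE → return 15.

15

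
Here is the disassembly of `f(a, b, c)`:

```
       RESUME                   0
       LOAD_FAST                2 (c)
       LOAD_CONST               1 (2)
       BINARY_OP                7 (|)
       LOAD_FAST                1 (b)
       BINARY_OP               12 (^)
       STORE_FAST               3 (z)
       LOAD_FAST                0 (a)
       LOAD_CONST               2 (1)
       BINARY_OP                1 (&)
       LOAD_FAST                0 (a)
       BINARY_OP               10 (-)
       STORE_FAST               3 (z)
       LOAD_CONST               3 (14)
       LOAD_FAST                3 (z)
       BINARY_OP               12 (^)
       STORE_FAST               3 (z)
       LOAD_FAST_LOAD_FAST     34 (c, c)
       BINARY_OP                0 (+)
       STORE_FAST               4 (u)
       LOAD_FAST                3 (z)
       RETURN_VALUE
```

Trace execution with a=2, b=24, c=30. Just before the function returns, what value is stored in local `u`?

60

LOAD_FAST c → push 30. Stack: [30]
LOAD_CONST → push 2. Stack: [30, 2]
BINARY_OP | → 30 | 2 = 30. Stack: [30]
LOAD_FAST b → push 24. Stack: [30, 24]
BINARY_OP ^ → 30 ^ 24 = 6. Stack: [6]
STORE_FAST z → z=6. Stack: []
LOAD_FAST a → push 2. Stack: [2]
LOAD_CONST → push 1. Stack: [2, 1]
BINARY_OP & → 2 & 1 = 0. Stack: [0]
LOAD_FAST a → push 2. Stack: [0, 2]
BINARY_OP - → 0 - 2 = -2. Stack: [-2]
STORE_FAST z → z=-2. Stack: []
LOAD_CONST → push 14. Stack: [14]
LOAD_FAST z → push -2. Stack: [14, -2]
BINARY_OP ^ → 14 ^ -2 = -16. Stack: [-16]
STORE_FAST z → z=-16. Stack: []
LOAD_FAST_LOAD_FAST c,c → push 30,30. Stack: [30, 30]
BINARY_OP + → 30 + 30 = 60. Stack: [60]
STORE_FAST u → u=60. Stack: []
LOAD_FAST z → push -16. Stack: [-16]
RETURN_VALUE → return -16.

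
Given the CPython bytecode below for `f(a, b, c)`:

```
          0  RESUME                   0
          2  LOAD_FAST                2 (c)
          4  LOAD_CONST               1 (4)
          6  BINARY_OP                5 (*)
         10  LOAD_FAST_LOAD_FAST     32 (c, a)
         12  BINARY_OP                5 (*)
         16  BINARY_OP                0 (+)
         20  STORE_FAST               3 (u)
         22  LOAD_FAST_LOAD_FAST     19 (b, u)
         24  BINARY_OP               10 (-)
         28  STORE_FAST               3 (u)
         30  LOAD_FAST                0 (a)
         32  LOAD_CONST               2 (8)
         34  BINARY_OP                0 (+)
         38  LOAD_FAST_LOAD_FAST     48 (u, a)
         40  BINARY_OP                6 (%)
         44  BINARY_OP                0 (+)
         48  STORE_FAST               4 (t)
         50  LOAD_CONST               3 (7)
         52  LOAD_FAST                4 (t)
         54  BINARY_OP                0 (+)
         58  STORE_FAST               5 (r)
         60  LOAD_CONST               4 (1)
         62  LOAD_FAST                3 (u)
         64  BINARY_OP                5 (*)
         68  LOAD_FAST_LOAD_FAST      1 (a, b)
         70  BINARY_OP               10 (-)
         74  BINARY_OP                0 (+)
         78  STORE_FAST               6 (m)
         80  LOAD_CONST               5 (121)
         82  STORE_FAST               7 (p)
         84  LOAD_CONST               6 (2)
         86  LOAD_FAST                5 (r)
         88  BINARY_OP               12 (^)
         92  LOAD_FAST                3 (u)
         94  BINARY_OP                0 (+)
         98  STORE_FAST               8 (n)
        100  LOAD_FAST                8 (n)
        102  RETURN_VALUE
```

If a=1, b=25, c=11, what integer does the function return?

LOAD_FAST c → push 11. Stack: [11]
LOAD_CONST → push 4. Stack: [11, 4]
BINARY_OP * → 11 * 4 = 44. Stack: [44]
LOAD_FAST_LOAD_FAST c,a → push 11,1. Stack: [44, 11, 1]
BINARY_OP * → 11 * 1 = 11. Stack: [44, 11]
BINARY_OP + → 44 + 11 = 55. Stack: [55]
STORE_FAST u → u=55. Stack: []
LOAD_FAST_LOAD_FAST b,u → push 25,55. Stack: [25, 55]
BINARY_OP - → 25 - 55 = -30. Stack: [-30]
STORE_FAST u → u=-30. Stack: []
LOAD_FAST a → push 1. Stack: [1]
LOAD_CONST → push 8. Stack: [1, 8]
BINARY_OP + → 1 + 8 = 9. Stack: [9]
LOAD_FAST_LOAD_FAST u,a → push -30,1. Stack: [9, -30, 1]
BINARY_OP % → -30 % 1 = 0. Stack: [9, 0]
BINARY_OP + → 9 + 0 = 9. Stack: [9]
STORE_FAST t → t=9. Stack: []
LOAD_CONST → push 7. Stack: [7]
LOAD_FAST t → push 9. Stack: [7, 9]
BINARY_OP + → 7 + 9 = 16. Stack: [16]
STORE_FAST r → r=16. Stack: []
LOAD_CONST → push 1. Stack: [1]
LOAD_FAST u → push -30. Stack: [1, -30]
BINARY_OP * → 1 * -30 = -30. Stack: [-30]
LOAD_FAST_LOAD_FAST a,b → push 1,25. Stack: [-30, 1, 25]
BINARY_OP - → 1 - 25 = -24. Stack: [-30, -24]
BINARY_OP + → -30 + -24 = -54. Stack: [-54]
STORE_FAST m → m=-54. Stack: []
LOAD_CONST → push 121. Stack: [121]
STORE_FAST p → p=121. Stack: []
LOAD_CONST → push 2. Stack: [2]
LOAD_FAST r → push 16. Stack: [2, 16]
BINARY_OP ^ → 2 ^ 16 = 18. Stack: [18]
LOAD_FAST u → push -30. Stack: [18, -30]
BINARY_OP + → 18 + -30 = -12. Stack: [-12]
STORE_FAST n → n=-12. Stack: []
LOAD_FAST n → push -12. Stack: [-12]
RETURN_VALUE → return -12.

-12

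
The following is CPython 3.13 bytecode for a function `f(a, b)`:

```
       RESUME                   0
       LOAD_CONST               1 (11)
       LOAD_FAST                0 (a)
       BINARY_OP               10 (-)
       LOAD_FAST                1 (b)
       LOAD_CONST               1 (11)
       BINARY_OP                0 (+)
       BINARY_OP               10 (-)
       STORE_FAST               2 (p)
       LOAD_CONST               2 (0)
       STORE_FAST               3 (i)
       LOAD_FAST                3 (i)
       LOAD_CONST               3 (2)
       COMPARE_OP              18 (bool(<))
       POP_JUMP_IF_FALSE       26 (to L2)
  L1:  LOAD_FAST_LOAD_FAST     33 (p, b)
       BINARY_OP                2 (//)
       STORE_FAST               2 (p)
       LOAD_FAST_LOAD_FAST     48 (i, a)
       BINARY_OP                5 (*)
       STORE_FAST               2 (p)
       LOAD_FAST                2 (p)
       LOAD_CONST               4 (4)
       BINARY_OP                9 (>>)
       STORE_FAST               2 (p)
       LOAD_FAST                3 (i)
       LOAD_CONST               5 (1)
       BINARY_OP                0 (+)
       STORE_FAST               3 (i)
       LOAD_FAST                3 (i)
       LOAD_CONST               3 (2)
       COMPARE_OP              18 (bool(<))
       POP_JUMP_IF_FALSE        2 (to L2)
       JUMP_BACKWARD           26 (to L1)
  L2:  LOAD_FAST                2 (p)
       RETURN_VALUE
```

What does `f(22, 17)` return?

1

LOAD_CONST → push 11. Stack: [11]
LOAD_FAST a → push 22. Stack: [11, 22]
BINARY_OP - → 11 - 22 = -11. Stack: [-11]
LOAD_FAST b → push 17. Stack: [-11, 17]
LOAD_CONST → push 11. Stack: [-11, 17, 11]
BINARY_OP + → 17 + 11 = 28. Stack: [-11, 28]
BINARY_OP - → -11 - 28 = -39. Stack: [-39]
STORE_FAST p → p=-39. Stack: []
LOAD_CONST → push 0. Stack: [0]
STORE_FAST i → i=0. Stack: []
LOAD_FAST i → push 0. Stack: [0]
LOAD_CONST → push 2. Stack: [0, 2]
COMPARE_OP bool(<) → 0 vs 2 = True. Stack: [True]
POP_JUMP_IF_FALSE → pop True; no jump. Stack: []
LOAD_FAST_LOAD_FAST p,b → push -39,17. Stack: [-39, 17]
BINARY_OP // → -39 // 17 = -3. Stack: [-3]
STORE_FAST p → p=-3. Stack: []
LOAD_FAST_LOAD_FAST i,a → push 0,22. Stack: [0, 22]
BINARY_OP * → 0 * 22 = 0. Stack: [0]
STORE_FAST p → p=0. Stack: []
LOAD_FAST p → push 0. Stack: [0]
LOAD_CONST → push 4. Stack: [0, 4]
BINARY_OP >> → 0 >> 4 = 0. Stack: [0]
STORE_FAST p → p=0. Stack: []
LOAD_FAST i → push 0. Stack: [0]
LOAD_CONST → push 1. Stack: [0, 1]
BINARY_OP + → 0 + 1 = 1. Stack: [1]
STORE_FAST i → i=1. Stack: []
LOAD_FAST i → push 1. Stack: [1]
LOAD_CONST → push 2. Stack: [1, 2]
COMPARE_OP bool(<) → 1 vs 2 = True. Stack: [True]
POP_JUMP_IF_FALSE → pop True; no jump. Stack: []
LOAD_FAST_LOAD_FAST p,b → push 0,17. Stack: [0, 17]
BINARY_OP // → 0 // 17 = 0. Stack: [0]
STORE_FAST p → p=0. Stack: []
LOAD_FAST_LOAD_FAST i,a → push 1,22. Stack: [1, 22]
BINARY_OP * → 1 * 22 = 22. Stack: [22]
STORE_FAST p → p=22. Stack: []
LOAD_FAST p → push 22. Stack: [22]
LOAD_CONST → push 4. Stack: [22, 4]
BINARY_OP >> → 22 >> 4 = 1. Stack: [1]
STORE_FAST p → p=1. Stack: []
LOAD_FAST i → push 1. Stack: [1]
LOAD_CONST → push 1. Stack: [1, 1]
BINARY_OP + → 1 + 1 = 2. Stack: [2]
STORE_FAST i → i=2. Stack: []
LOAD_FAST i → push 2. Stack: [2]
LOAD_CONST → push 2. Stack: [2, 2]
COMPARE_OP bool(<) → 2 vs 2 = False. Stack: [False]
POP_JUMP_IF_FALSE → pop False; jump. Stack: []
LOAD_FAST p → push 1. Stack: [1]
RETURN_VALUE → return 1.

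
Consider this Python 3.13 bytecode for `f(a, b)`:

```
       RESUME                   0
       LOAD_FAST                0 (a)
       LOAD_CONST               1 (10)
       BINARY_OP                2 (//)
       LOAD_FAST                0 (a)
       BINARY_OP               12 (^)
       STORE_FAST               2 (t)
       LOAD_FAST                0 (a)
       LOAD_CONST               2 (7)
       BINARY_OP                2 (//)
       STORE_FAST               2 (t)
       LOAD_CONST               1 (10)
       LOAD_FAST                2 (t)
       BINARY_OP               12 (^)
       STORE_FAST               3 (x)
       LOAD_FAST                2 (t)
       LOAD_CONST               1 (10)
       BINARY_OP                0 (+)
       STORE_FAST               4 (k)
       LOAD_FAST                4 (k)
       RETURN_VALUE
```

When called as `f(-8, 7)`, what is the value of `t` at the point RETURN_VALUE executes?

LOAD_FAST a → push -8. Stack: [-8]
LOAD_CONST → push 10. Stack: [-8, 10]
BINARY_OP // → -8 // 10 = -1. Stack: [-1]
LOAD_FAST a → push -8. Stack: [-1, -8]
BINARY_OP ^ → -1 ^ -8 = 7. Stack: [7]
STORE_FAST t → t=7. Stack: []
LOAD_FAST a → push -8. Stack: [-8]
LOAD_CONST → push 7. Stack: [-8, 7]
BINARY_OP // → -8 // 7 = -2. Stack: [-2]
STORE_FAST t → t=-2. Stack: []
LOAD_CONST → push 10. Stack: [10]
LOAD_FAST t → push -2. Stack: [10, -2]
BINARY_OP ^ → 10 ^ -2 = -12. Stack: [-12]
STORE_FAST x → x=-12. Stack: []
LOAD_FAST t → push -2. Stack: [-2]
LOAD_CONST → push 10. Stack: [-2, 10]
BINARY_OP + → -2 + 10 = 8. Stack: [8]
STORE_FAST k → k=8. Stack: []
LOAD_FAST k → push 8. Stack: [8]
RETURN_VALUE → return 8.

-2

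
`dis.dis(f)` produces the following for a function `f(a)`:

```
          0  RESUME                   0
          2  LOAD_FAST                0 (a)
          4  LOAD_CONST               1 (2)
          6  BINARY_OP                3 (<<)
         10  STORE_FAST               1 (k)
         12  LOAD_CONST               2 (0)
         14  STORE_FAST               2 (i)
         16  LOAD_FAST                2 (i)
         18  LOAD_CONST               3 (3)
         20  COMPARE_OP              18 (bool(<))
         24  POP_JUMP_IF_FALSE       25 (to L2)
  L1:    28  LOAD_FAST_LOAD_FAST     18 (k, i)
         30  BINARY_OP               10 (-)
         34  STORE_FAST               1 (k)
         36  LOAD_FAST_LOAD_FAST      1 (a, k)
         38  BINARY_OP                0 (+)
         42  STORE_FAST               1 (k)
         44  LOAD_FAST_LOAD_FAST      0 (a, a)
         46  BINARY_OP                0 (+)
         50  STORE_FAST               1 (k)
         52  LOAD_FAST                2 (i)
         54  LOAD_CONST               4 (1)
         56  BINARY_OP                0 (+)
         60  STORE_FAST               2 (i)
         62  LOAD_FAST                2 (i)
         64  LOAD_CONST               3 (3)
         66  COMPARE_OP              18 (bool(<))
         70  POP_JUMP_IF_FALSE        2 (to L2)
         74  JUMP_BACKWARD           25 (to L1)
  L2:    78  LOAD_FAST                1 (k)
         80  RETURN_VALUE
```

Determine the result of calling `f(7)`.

LOAD_FAST a → push 7. Stack: [7]
LOAD_CONST → push 2. Stack: [7, 2]
BINARY_OP << → 7 << 2 = 28. Stack: [28]
STORE_FAST k → k=28. Stack: []
LOAD_CONST → push 0. Stack: [0]
STORE_FAST i → i=0. Stack: []
LOAD_FAST i → push 0. Stack: [0]
LOAD_CONST → push 3. Stack: [0, 3]
COMPARE_OP bool(<) → 0 vs 3 = True. Stack: [True]
POP_JUMP_IF_FALSE → pop True; no jump. Stack: []
LOAD_FAST_LOAD_FAST k,i → push 28,0. Stack: [28, 0]
BINARY_OP - → 28 - 0 = 28. Stack: [28]
STORE_FAST k → k=28. Stack: []
LOAD_FAST_LOAD_FAST a,k → push 7,28. Stack: [7, 28]
BINARY_OP + → 7 + 28 = 35. Stack: [35]
STORE_FAST k → k=35. Stack: []
LOAD_FAST_LOAD_FAST a,a → push 7,7. Stack: [7, 7]
BINARY_OP + → 7 + 7 = 14. Stack: [14]
STORE_FAST k → k=14. Stack: []
LOAD_FAST i → push 0. Stack: [0]
LOAD_CONST → push 1. Stack: [0, 1]
BINARY_OP + → 0 + 1 = 1. Stack: [1]
STORE_FAST i → i=1. Stack: []
LOAD_FAST i → push 1. Stack: [1]
LOAD_CONST → push 3. Stack: [1, 3]
COMPARE_OP bool(<) → 1 vs 3 = True. Stack: [True]
POP_JUMP_IF_FALSE → pop True; no jump. Stack: []
LOAD_FAST_LOAD_FAST k,i → push 14,1. Stack: [14, 1]
BINARY_OP - → 14 - 1 = 13. Stack: [13]
STORE_FAST k → k=13. Stack: []
LOAD_FAST_LOAD_FAST a,k → push 7,13. Stack: [7, 13]
BINARY_OP + → 7 + 13 = 20. Stack: [20]
STORE_FAST k → k=20. Stack: []
LOAD_FAST_LOAD_FAST a,a → push 7,7. Stack: [7, 7]
BINARY_OP + → 7 + 7 = 14. Stack: [14]
STORE_FAST k → k=14. Stack: []
LOAD_FAST i → push 1. Stack: [1]
LOAD_CONST → push 1. Stack: [1, 1]
BINARY_OP + → 1 + 1 = 2. Stack: [2]
STORE_FAST i → i=2. Stack: []
LOAD_FAST i → push 2. Stack: [2]
LOAD_CONST → push 3. Stack: [2, 3]
COMPARE_OP bool(<) → 2 vs 3 = True. Stack: [True]
POP_JUMP_IF_FALSE → pop True; no jump. Stack: []
LOAD_FAST_LOAD_FAST k,i → push 14,2. Stack: [14, 2]
BINARY_OP - → 14 - 2 = 12. Stack: [12]
STORE_FAST k → k=12. Stack: []
LOAD_FAST_LOAD_FAST a,k → push 7,12. Stack: [7, 12]
BINARY_OP + → 7 + 12 = 19. Stack: [19]
STORE_FAST k → k=19. Stack: []
LOAD_FAST_LOAD_FAST a,a → push 7,7. Stack: [7, 7]
BINARY_OP + → 7 + 7 = 14. Stack: [14]
STORE_FAST k → k=14. Stack: []
LOAD_FAST i → push 2. Stack: [2]
LOAD_CONST → push 1. Stack: [2, 1]
BINARY_OP + → 2 + 1 = 3. Stack: [3]
STORE_FAST i → i=3. Stack: []
LOAD_FAST i → push 3. Stack: [3]
LOAD_CONST → push 3. Stack: [3, 3]
COMPARE_OP bool(<) → 3 vs 3 = False. Stack: [False]
POP_JUMP_IF_FALSE → pop False; jump. Stack: []
LOAD_FAST k → push 14. Stack: [14]
RETURN_VALUE → return 14.

14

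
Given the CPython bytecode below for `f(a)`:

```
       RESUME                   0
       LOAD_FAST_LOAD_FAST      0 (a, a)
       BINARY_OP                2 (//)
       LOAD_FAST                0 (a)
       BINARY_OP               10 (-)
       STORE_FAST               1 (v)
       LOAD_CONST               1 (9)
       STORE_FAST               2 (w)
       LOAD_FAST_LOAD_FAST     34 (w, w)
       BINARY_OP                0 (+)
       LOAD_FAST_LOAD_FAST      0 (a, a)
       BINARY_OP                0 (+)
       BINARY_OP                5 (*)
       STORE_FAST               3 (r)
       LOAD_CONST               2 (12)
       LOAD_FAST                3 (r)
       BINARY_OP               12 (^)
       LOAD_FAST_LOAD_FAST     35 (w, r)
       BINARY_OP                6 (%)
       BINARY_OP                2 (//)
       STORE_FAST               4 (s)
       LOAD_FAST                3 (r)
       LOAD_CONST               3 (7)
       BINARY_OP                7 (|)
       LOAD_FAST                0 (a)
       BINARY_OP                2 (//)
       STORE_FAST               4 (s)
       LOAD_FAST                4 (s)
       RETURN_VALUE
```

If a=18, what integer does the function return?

36

LOAD_FAST_LOAD_FAST a,a → push 18,18. Stack: [18, 18]
BINARY_OP // → 18 // 18 = 1. Stack: [1]
LOAD_FAST a → push 18. Stack: [1, 18]
BINARY_OP - → 1 - 18 = -17. Stack: [-17]
STORE_FAST v → v=-17. Stack: []
LOAD_CONST → push 9. Stack: [9]
STORE_FAST w → w=9. Stack: []
LOAD_FAST_LOAD_FAST w,w → push 9,9. Stack: [9, 9]
BINARY_OP + → 9 + 9 = 18. Stack: [18]
LOAD_FAST_LOAD_FAST a,a → push 18,18. Stack: [18, 18, 18]
BINARY_OP + → 18 + 18 = 36. Stack: [18, 36]
BINARY_OP * → 18 * 36 = 648. Stack: [648]
STORE_FAST r → r=648. Stack: []
LOAD_CONST → push 12. Stack: [12]
LOAD_FAST r → push 648. Stack: [12, 648]
BINARY_OP ^ → 12 ^ 648 = 644. Stack: [644]
LOAD_FAST_LOAD_FAST w,r → push 9,648. Stack: [644, 9, 648]
BINARY_OP % → 9 % 648 = 9. Stack: [644, 9]
BINARY_OP // → 644 // 9 = 71. Stack: [71]
STORE_FAST s → s=71. Stack: []
LOAD_FAST r → push 648. Stack: [648]
LOAD_CONST → push 7. Stack: [648, 7]
BINARY_OP | → 648 | 7 = 655. Stack: [655]
LOAD_FAST a → push 18. Stack: [655, 18]
BINARY_OP // → 655 // 18 = 36. Stack: [36]
STORE_FAST s → s=36. Stack: []
LOAD_FAST s → push 36. Stack: [36]
RETURN_VALUE → return 36.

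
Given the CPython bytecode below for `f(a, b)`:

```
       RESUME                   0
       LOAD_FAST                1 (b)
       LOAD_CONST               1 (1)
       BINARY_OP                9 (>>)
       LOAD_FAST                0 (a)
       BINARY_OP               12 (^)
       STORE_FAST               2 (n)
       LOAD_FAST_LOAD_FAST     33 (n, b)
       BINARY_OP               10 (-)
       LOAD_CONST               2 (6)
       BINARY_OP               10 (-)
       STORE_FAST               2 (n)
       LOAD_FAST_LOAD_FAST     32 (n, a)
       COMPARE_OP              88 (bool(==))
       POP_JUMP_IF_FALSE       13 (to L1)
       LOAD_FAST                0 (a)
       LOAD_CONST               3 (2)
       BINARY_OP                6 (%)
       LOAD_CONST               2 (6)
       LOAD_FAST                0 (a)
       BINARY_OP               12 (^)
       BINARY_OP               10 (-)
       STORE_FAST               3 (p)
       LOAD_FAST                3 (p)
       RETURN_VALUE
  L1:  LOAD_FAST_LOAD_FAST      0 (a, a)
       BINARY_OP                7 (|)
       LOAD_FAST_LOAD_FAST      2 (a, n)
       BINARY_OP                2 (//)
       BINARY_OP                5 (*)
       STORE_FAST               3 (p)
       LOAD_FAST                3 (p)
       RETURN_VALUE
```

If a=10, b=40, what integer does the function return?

-10

LOAD_FAST b → push 40. Stack: [40]
LOAD_CONST → push 1. Stack: [40, 1]
BINARY_OP >> → 40 >> 1 = 20. Stack: [20]
LOAD_FAST a → push 10. Stack: [20, 10]
BINARY_OP ^ → 20 ^ 10 = 30. Stack: [30]
STORE_FAST n → n=30. Stack: []
LOAD_FAST_LOAD_FAST n,b → push 30,40. Stack: [30, 40]
BINARY_OP - → 30 - 40 = -10. Stack: [-10]
LOAD_CONST → push 6. Stack: [-10, 6]
BINARY_OP - → -10 - 6 = -16. Stack: [-16]
STORE_FAST n → n=-16. Stack: []
LOAD_FAST_LOAD_FAST n,a → push -16,10. Stack: [-16, 10]
COMPARE_OP bool(==) → -16 vs 10 = False. Stack: [False]
POP_JUMP_IF_FALSE → pop False; jump. Stack: []
LOAD_FAST_LOAD_FAST a,a → push 10,10. Stack: [10, 10]
BINARY_OP | → 10 | 10 = 10. Stack: [10]
LOAD_FAST_LOAD_FAST a,n → push 10,-16. Stack: [10, 10, -16]
BINARY_OP // → 10 // -16 = -1. Stack: [10, -1]
BINARY_OP * → 10 * -1 = -10. Stack: [-10]
STORE_FAST p → p=-10. Stack: []
LOAD_FAST p → push -10. Stack: [-10]
RETURN_VALUE → return -10.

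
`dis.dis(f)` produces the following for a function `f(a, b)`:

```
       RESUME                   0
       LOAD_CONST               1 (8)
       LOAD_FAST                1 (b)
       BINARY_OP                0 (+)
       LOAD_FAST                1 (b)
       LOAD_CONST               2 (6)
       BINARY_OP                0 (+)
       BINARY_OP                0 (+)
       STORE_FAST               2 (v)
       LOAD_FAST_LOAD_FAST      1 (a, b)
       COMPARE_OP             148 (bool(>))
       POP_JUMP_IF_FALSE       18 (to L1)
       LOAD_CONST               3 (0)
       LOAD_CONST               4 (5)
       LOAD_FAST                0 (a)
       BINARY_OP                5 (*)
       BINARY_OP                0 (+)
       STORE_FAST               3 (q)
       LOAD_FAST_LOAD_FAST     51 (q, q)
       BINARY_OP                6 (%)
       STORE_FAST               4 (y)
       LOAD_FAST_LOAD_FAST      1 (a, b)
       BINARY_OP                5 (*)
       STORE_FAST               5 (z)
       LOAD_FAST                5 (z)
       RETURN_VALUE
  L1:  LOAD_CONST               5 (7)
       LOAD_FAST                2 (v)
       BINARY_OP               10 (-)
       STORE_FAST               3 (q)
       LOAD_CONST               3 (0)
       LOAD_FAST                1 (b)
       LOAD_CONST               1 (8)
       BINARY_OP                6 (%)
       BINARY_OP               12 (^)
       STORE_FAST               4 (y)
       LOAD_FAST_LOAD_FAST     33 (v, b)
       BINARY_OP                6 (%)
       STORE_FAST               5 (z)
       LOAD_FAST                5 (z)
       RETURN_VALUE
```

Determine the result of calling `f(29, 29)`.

14

LOAD_CONST → push 8. Stack: [8]
LOAD_FAST b → push 29. Stack: [8, 29]
BINARY_OP + → 8 + 29 = 37. Stack: [37]
LOAD_FAST b → push 29. Stack: [37, 29]
LOAD_CONST → push 6. Stack: [37, 29, 6]
BINARY_OP + → 29 + 6 = 35. Stack: [37, 35]
BINARY_OP + → 37 + 35 = 72. Stack: [72]
STORE_FAST v → v=72. Stack: []
LOAD_FAST_LOAD_FAST a,b → push 29,29. Stack: [29, 29]
COMPARE_OP bool(>) → 29 vs 29 = False. Stack: [False]
POP_JUMP_IF_FALSE → pop False; jump. Stack: []
LOAD_CONST → push 7. Stack: [7]
LOAD_FAST v → push 72. Stack: [7, 72]
BINARY_OP - → 7 - 72 = -65. Stack: [-65]
STORE_FAST q → q=-65. Stack: []
LOAD_CONST → push 0. Stack: [0]
LOAD_FAST b → push 29. Stack: [0, 29]
LOAD_CONST → push 8. Stack: [0, 29, 8]
BINARY_OP % → 29 % 8 = 5. Stack: [0, 5]
BINARY_OP ^ → 0 ^ 5 = 5. Stack: [5]
STORE_FAST y → y=5. Stack: []
LOAD_FAST_LOAD_FAST v,b → push 72,29. Stack: [72, 29]
BINARY_OP % → 72 % 29 = 14. Stack: [14]
STORE_FAST z → z=14. Stack: []
LOAD_FAST z → push 14. Stack: [14]
RETURN_VALUE → return 14.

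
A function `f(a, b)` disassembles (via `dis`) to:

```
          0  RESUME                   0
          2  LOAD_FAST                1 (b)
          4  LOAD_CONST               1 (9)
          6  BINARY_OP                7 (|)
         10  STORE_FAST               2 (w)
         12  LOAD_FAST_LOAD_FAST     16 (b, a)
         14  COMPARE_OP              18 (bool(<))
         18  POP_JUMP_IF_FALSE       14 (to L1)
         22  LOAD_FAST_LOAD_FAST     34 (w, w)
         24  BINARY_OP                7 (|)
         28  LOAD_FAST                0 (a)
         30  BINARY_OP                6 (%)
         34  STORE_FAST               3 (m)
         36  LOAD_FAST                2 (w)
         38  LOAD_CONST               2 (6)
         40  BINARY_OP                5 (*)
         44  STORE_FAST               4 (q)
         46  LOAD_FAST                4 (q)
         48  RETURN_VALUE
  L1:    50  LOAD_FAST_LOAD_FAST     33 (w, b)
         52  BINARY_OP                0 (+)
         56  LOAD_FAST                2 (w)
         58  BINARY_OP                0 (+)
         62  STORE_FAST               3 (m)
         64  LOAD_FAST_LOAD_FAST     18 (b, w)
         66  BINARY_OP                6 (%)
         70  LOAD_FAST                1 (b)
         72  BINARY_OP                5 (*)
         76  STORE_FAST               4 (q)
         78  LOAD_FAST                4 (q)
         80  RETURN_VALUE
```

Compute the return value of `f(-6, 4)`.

LOAD_FAST b → push 4. Stack: [4]
LOAD_CONST → push 9. Stack: [4, 9]
BINARY_OP | → 4 | 9 = 13. Stack: [13]
STORE_FAST w → w=13. Stack: []
LOAD_FAST_LOAD_FAST b,a → push 4,-6. Stack: [4, -6]
COMPARE_OP bool(<) → 4 vs -6 = False. Stack: [False]
POP_JUMP_IF_FALSE → pop False; jump. Stack: []
LOAD_FAST_LOAD_FAST w,b → push 13,4. Stack: [13, 4]
BINARY_OP + → 13 + 4 = 17. Stack: [17]
LOAD_FAST w → push 13. Stack: [17, 13]
BINARY_OP + → 17 + 13 = 30. Stack: [30]
STORE_FAST m → m=30. Stack: []
LOAD_FAST_LOAD_FAST b,w → push 4,13. Stack: [4, 13]
BINARY_OP % → 4 % 13 = 4. Stack: [4]
LOAD_FAST b → push 4. Stack: [4, 4]
BINARY_OP * → 4 * 4 = 16. Stack: [16]
STORE_FAST q → q=16. Stack: []
LOAD_FAST q → push 16. Stack: [16]
RETURN_VALUE → return 16.

16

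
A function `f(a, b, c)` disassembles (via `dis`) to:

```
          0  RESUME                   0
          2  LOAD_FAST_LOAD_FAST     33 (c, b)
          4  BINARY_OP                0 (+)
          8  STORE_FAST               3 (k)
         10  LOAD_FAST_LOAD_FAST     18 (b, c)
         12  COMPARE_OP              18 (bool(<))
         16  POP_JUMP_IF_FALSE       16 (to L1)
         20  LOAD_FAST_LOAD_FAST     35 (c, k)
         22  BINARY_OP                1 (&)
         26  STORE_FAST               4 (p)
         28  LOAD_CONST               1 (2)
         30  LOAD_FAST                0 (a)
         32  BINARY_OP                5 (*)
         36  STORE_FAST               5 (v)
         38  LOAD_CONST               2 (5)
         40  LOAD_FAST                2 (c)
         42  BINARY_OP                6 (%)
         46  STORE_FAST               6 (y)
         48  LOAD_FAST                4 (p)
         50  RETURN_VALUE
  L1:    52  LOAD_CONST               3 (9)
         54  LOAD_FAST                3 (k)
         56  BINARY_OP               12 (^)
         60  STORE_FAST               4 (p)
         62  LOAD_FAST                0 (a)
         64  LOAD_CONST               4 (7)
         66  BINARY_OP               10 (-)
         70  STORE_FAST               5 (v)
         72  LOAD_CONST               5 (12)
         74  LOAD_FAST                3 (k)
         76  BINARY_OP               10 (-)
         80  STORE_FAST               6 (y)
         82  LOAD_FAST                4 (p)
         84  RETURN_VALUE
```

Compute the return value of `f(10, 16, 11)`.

18

LOAD_FAST_LOAD_FAST c,b → push 11,16. Stack: [11, 16]
BINARY_OP + → 11 + 16 = 27. Stack: [27]
STORE_FAST k → k=27. Stack: []
LOAD_FAST_LOAD_FAST b,c → push 16,11. Stack: [16, 11]
COMPARE_OP bool(<) → 16 vs 11 = False. Stack: [False]
POP_JUMP_IF_FALSE → pop False; jump. Stack: []
LOAD_CONST → push 9. Stack: [9]
LOAD_FAST k → push 27. Stack: [9, 27]
BINARY_OP ^ → 9 ^ 27 = 18. Stack: [18]
STORE_FAST p → p=18. Stack: []
LOAD_FAST a → push 10. Stack: [10]
LOAD_CONST → push 7. Stack: [10, 7]
BINARY_OP - → 10 - 7 = 3. Stack: [3]
STORE_FAST v → v=3. Stack: []
LOAD_CONST → push 12. Stack: [12]
LOAD_FAST k → push 27. Stack: [12, 27]
BINARY_OP - → 12 - 27 = -15. Stack: [-15]
STORE_FAST y → y=-15. Stack: []
LOAD_FAST p → push 18. Stack: [18]
RETURN_VALUE → return 18.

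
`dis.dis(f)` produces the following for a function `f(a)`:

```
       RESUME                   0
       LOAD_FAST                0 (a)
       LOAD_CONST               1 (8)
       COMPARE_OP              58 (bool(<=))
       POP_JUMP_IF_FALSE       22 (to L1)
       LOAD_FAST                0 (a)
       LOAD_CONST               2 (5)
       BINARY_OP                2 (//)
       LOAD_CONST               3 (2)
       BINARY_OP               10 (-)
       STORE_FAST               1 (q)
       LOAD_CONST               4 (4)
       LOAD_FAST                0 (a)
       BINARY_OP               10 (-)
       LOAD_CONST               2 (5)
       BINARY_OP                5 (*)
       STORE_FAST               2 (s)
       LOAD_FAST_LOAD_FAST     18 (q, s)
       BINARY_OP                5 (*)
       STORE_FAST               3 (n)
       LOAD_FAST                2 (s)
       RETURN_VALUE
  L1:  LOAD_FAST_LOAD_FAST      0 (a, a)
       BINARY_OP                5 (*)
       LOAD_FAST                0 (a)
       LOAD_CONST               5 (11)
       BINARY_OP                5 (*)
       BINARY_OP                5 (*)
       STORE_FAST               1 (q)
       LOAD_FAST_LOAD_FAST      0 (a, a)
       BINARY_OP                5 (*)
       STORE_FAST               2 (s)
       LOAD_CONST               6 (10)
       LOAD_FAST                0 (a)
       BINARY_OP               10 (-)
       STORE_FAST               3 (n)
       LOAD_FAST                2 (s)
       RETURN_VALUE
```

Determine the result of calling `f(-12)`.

LOAD_FAST a → push -12. Stack: [-12]
LOAD_CONST → push 8. Stack: [-12, 8]
COMPARE_OP bool(<=) → -12 vs 8 = True. Stack: [True]
POP_JUMP_IF_FALSE → pop True; no jump. Stack: []
LOAD_FAST a → push -12. Stack: [-12]
LOAD_CONST → push 5. Stack: [-12, 5]
BINARY_OP // → -12 // 5 = -3. Stack: [-3]
LOAD_CONST → push 2. Stack: [-3, 2]
BINARY_OP - → -3 - 2 = -5. Stack: [-5]
STORE_FAST q → q=-5. Stack: []
LOAD_CONST → push 4. Stack: [4]
LOAD_FAST a → push -12. Stack: [4, -12]
BINARY_OP - → 4 - -12 = 16. Stack: [16]
LOAD_CONST → push 5. Stack: [16, 5]
BINARY_OP * → 16 * 5 = 80. Stack: [80]
STORE_FAST s → s=80. Stack: []
LOAD_FAST_LOAD_FAST q,s → push -5,80. Stack: [-5, 80]
BINARY_OP * → -5 * 80 = -400. Stack: [-400]
STORE_FAST n → n=-400. Stack: []
LOAD_FAST s → push 80. Stack: [80]
RETURN_VALUE → return 80.

80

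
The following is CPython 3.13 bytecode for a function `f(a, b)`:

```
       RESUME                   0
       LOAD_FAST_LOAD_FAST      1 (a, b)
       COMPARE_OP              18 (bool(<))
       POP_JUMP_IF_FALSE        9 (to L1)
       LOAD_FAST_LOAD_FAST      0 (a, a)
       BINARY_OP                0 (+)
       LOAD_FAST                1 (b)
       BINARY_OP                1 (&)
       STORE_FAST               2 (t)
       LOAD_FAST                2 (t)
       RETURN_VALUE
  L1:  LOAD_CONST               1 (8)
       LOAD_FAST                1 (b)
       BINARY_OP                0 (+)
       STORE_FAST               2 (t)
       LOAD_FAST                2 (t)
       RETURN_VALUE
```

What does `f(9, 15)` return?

LOAD_FAST_LOAD_FAST a,b → push 9,15. Stack: [9, 15]
COMPARE_OP bool(<) → 9 vs 15 = True. Stack: [True]
POP_JUMP_IF_FALSE → pop True; no jump. Stack: []
LOAD_FAST_LOAD_FAST a,a → push 9,9. Stack: [9, 9]
BINARY_OP + → 9 + 9 = 18. Stack: [18]
LOAD_FAST b → push 15. Stack: [18, 15]
BINARY_OP & → 18 & 15 = 2. Stack: [2]
STORE_FAST t → t=2. Stack: []
LOAD_FAST t → push 2. Stack: [2]
RETURN_VALUE → return 2.

2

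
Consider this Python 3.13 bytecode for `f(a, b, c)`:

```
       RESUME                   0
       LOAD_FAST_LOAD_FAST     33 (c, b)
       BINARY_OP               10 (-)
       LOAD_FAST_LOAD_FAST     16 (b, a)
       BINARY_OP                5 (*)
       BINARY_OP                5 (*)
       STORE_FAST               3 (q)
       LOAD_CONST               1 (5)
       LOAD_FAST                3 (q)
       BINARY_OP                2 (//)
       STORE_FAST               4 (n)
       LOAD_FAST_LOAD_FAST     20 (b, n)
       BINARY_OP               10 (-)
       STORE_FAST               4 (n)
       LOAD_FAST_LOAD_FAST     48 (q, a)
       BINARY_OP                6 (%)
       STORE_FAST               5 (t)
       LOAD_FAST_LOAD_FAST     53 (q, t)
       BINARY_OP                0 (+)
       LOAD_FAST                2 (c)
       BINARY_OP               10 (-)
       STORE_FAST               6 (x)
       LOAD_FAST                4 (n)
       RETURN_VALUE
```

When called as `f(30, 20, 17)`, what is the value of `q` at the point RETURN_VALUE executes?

-1800

LOAD_FAST_LOAD_FAST c,b → push 17,20. Stack: [17, 20]
BINARY_OP - → 17 - 20 = -3. Stack: [-3]
LOAD_FAST_LOAD_FAST b,a → push 20,30. Stack: [-3, 20, 30]
BINARY_OP * → 20 * 30 = 600. Stack: [-3, 600]
BINARY_OP * → -3 * 600 = -1800. Stack: [-1800]
STORE_FAST q → q=-1800. Stack: []
LOAD_CONST → push 5. Stack: [5]
LOAD_FAST q → push -1800. Stack: [5, -1800]
BINARY_OP // → 5 // -1800 = -1. Stack: [-1]
STORE_FAST n → n=-1. Stack: []
LOAD_FAST_LOAD_FAST b,n → push 20,-1. Stack: [20, -1]
BINARY_OP - → 20 - -1 = 21. Stack: [21]
STORE_FAST n → n=21. Stack: []
LOAD_FAST_LOAD_FAST q,a → push -1800,30. Stack: [-1800, 30]
BINARY_OP % → -1800 % 30 = 0. Stack: [0]
STORE_FAST t → t=0. Stack: []
LOAD_FAST_LOAD_FAST q,t → push -1800,0. Stack: [-1800, 0]
BINARY_OP + → -1800 + 0 = -1800. Stack: [-1800]
LOAD_FAST c → push 17. Stack: [-1800, 17]
BINARY_OP - → -1800 - 17 = -1817. Stack: [-1817]
STORE_FAST x → x=-1817. Stack: []
LOAD_FAST n → push 21. Stack: [21]
RETURN_VALUE → return 21.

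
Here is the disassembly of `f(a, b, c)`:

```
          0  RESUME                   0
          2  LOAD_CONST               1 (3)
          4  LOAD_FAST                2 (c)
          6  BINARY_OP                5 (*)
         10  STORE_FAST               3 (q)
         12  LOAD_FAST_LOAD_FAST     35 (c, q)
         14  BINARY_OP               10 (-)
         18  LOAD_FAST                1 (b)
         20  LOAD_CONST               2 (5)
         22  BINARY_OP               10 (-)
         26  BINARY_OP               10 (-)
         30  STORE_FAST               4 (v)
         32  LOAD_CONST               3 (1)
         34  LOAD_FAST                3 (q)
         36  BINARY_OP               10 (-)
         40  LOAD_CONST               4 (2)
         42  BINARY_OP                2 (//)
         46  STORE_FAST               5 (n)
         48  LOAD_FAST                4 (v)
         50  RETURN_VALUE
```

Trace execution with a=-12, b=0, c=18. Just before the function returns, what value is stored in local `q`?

LOAD_CONST → push 3. Stack: [3]
LOAD_FAST c → push 18. Stack: [3, 18]
BINARY_OP * → 3 * 18 = 54. Stack: [54]
STORE_FAST q → q=54. Stack: []
LOAD_FAST_LOAD_FAST c,q → push 18,54. Stack: [18, 54]
BINARY_OP - → 18 - 54 = -36. Stack: [-36]
LOAD_FAST b → push 0. Stack: [-36, 0]
LOAD_CONST → push 5. Stack: [-36, 0, 5]
BINARY_OP - → 0 - 5 = -5. Stack: [-36, -5]
BINARY_OP - → -36 - -5 = -31. Stack: [-31]
STORE_FAST v → v=-31. Stack: []
LOAD_CONST → push 1. Stack: [1]
LOAD_FAST q → push 54. Stack: [1, 54]
BINARY_OP - → 1 - 54 = -53. Stack: [-53]
LOAD_CONST → push 2. Stack: [-53, 2]
BINARY_OP // → -53 // 2 = -27. Stack: [-27]
STORE_FAST n → n=-27. Stack: []
LOAD_FAST v → push -31. Stack: [-31]
RETURN_VALUE → return -31.

54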